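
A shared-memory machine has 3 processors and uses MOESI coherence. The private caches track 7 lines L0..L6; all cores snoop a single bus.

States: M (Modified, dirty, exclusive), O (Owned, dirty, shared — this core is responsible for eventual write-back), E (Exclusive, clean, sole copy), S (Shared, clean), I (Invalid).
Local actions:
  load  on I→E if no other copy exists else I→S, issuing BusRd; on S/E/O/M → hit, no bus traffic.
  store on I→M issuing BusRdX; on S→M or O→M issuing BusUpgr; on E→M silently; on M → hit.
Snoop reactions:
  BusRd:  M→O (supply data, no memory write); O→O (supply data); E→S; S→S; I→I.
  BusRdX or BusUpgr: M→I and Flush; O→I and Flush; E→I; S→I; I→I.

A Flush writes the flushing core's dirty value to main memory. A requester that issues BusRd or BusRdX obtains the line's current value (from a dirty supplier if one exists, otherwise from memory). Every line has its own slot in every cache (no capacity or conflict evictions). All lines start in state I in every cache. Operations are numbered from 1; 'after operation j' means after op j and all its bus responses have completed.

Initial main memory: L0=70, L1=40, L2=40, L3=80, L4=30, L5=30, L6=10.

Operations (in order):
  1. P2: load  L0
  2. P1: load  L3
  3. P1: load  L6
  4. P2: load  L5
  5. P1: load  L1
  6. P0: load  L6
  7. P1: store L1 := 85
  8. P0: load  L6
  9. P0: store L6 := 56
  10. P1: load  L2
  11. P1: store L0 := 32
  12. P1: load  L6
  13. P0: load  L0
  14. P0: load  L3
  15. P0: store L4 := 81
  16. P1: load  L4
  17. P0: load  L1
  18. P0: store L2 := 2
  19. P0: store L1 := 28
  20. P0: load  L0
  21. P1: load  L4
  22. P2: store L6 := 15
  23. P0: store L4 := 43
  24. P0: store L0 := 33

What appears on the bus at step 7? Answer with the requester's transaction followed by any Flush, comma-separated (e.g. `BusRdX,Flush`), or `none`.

  op1 P2: load  L0 → I/I/E on L0; bus BusRd; mem=70
  op2 P1: load  L3 → I/E/I on L3; bus BusRd; mem=80
  op3 P1: load  L6 → I/E/I on L6; bus BusRd; mem=10
  op4 P2: load  L5 → I/I/E on L5; bus BusRd; mem=30
  op5 P1: load  L1 → I/E/I on L1; bus BusRd; mem=40
  op6 P0: load  L6 → S/S/I on L6; bus BusRd; mem=10
  op7 P1: store L1 := 85 → I/M/I on L1; bus (none); mem=40
  op8 P0: load  L6 → S/S/I on L6; bus (none); mem=10
  op9 P0: store L6 := 56 → M/I/I on L6; bus BusUpgr; mem=10
  op10 P1: load  L2 → I/E/I on L2; bus BusRd; mem=40
  op11 P1: store L0 := 32 → I/M/I on L0; bus BusRdX; mem=70
  op12 P1: load  L6 → O/S/I on L6; bus BusRd; mem=10
  op13 P0: load  L0 → S/O/I on L0; bus BusRd; mem=70
  op14 P0: load  L3 → S/S/I on L3; bus BusRd; mem=80
  op15 P0: store L4 := 81 → M/I/I on L4; bus BusRdX; mem=30
  op16 P1: load  L4 → O/S/I on L4; bus BusRd; mem=30
  op17 P0: load  L1 → S/O/I on L1; bus BusRd; mem=40
  op18 P0: store L2 := 2 → M/I/I on L2; bus BusRdX; mem=40
  op19 P0: store L1 := 28 → M/I/I on L1; bus BusUpgr Flush; mem=85
  op20 P0: load  L0 → S/O/I on L0; bus (none); mem=70
  op21 P1: load  L4 → O/S/I on L4; bus (none); mem=30
  op22 P2: store L6 := 15 → I/I/M on L6; bus BusRdX Flush; mem=56
  op23 P0: store L4 := 43 → M/I/I on L4; bus BusUpgr; mem=30
  op24 P0: store L0 := 33 → M/I/I on L0; bus BusUpgr Flush; mem=32

bus = none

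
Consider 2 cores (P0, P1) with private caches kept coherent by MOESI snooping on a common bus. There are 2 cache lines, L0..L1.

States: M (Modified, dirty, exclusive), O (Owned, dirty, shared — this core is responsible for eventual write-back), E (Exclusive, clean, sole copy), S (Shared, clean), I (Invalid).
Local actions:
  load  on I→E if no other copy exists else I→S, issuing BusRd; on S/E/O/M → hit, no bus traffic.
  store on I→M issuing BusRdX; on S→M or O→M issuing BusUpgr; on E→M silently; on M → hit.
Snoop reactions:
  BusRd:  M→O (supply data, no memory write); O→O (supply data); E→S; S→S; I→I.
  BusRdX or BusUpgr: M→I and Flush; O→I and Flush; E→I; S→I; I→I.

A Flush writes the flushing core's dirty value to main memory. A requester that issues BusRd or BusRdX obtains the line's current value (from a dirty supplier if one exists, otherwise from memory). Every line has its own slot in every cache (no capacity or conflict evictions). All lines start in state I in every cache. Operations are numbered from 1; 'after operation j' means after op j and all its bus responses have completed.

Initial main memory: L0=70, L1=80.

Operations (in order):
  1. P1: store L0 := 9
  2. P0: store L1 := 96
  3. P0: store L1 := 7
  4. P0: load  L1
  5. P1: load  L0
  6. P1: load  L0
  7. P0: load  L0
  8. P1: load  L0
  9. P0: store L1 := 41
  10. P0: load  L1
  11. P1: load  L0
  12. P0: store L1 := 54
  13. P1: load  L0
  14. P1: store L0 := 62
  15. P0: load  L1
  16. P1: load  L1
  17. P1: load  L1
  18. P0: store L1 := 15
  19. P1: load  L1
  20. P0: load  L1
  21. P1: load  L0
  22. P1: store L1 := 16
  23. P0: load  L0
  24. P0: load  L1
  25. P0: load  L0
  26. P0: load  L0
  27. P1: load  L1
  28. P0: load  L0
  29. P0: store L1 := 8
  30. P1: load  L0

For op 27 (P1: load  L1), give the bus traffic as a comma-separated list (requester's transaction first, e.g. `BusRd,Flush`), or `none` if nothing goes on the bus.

bus = none

step 1: P1: store L0 := 9  ⟶  IM  (L0)  txn=BusRdX  M[L0]=70
step 2: P0: store L1 := 96  ⟶  MI  (L1)  txn=BusRdX  M[L1]=80
step 3: P0: store L1 := 7  ⟶  MI  (L1)  txn=∅  M[L1]=80
step 4: P0: load  L1  ⟶  MI  (L1)  txn=∅  M[L1]=80
step 5: P1: load  L0  ⟶  IM  (L0)  txn=∅  M[L0]=70
step 6: P1: load  L0  ⟶  IM  (L0)  txn=∅  M[L0]=70
step 7: P0: load  L0  ⟶  SO  (L0)  txn=BusRd  M[L0]=70
step 8: P1: load  L0  ⟶  SO  (L0)  txn=∅  M[L0]=70
step 9: P0: store L1 := 41  ⟶  MI  (L1)  txn=∅  M[L1]=80
step 10: P0: load  L1  ⟶  MI  (L1)  txn=∅  M[L1]=80
step 11: P1: load  L0  ⟶  SO  (L0)  txn=∅  M[L0]=70
step 12: P0: store L1 := 54  ⟶  MI  (L1)  txn=∅  M[L1]=80
step 13: P1: load  L0  ⟶  SO  (L0)  txn=∅  M[L0]=70
step 14: P1: store L0 := 62  ⟶  IM  (L0)  txn=BusUpgr  M[L0]=70
step 15: P0: load  L1  ⟶  MI  (L1)  txn=∅  M[L1]=80
step 16: P1: load  L1  ⟶  OS  (L1)  txn=BusRd  M[L1]=80
step 17: P1: load  L1  ⟶  OS  (L1)  txn=∅  M[L1]=80
step 18: P0: store L1 := 15  ⟶  MI  (L1)  txn=BusUpgr  M[L1]=80
step 19: P1: load  L1  ⟶  OS  (L1)  txn=BusRd  M[L1]=80
step 20: P0: load  L1  ⟶  OS  (L1)  txn=∅  M[L1]=80
step 21: P1: load  L0  ⟶  IM  (L0)  txn=∅  M[L0]=70
step 22: P1: store L1 := 16  ⟶  IM  (L1)  txn=BusUpgr+Flush  M[L1]=15
step 23: P0: load  L0  ⟶  SO  (L0)  txn=BusRd  M[L0]=70
step 24: P0: load  L1  ⟶  SO  (L1)  txn=BusRd  M[L1]=15
step 25: P0: load  L0  ⟶  SO  (L0)  txn=∅  M[L0]=70
step 26: P0: load  L0  ⟶  SO  (L0)  txn=∅  M[L0]=70
step 27: P1: load  L1  ⟶  SO  (L1)  txn=∅  M[L1]=15
step 28: P0: load  L0  ⟶  SO  (L0)  txn=∅  M[L0]=70
step 29: P0: store L1 := 8  ⟶  MI  (L1)  txn=BusUpgr+Flush  M[L1]=16
step 30: P1: load  L0  ⟶  SO  (L0)  txn=∅  M[L0]=70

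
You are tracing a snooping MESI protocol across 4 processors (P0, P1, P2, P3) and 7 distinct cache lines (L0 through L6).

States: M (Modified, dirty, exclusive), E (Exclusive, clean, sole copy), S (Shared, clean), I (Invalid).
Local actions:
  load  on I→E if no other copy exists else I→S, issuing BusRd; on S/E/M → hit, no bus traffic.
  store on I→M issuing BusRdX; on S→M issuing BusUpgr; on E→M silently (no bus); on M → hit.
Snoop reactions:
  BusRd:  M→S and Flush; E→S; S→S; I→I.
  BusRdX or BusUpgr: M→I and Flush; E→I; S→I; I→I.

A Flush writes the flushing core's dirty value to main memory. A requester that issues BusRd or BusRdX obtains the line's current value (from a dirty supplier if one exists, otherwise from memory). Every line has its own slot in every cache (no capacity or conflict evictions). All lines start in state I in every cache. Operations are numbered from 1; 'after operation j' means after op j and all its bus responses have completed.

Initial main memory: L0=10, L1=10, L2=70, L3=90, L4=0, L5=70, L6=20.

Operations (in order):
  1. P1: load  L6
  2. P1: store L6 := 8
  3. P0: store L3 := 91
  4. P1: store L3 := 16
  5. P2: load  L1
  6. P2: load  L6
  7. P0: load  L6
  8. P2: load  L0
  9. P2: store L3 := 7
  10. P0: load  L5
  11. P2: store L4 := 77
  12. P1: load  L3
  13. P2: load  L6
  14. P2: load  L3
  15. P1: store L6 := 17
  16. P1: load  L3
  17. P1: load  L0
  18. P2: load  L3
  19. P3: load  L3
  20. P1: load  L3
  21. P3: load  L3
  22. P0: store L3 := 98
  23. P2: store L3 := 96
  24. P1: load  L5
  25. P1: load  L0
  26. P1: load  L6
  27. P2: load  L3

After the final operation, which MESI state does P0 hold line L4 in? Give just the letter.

state = I

step 1: P1: load  L6  ⟶  IEII  (L6)  txn=BusRd  M[L6]=20
step 2: P1: store L6 := 8  ⟶  IMII  (L6)  txn=∅  M[L6]=20
step 3: P0: store L3 := 91  ⟶  MIII  (L3)  txn=BusRdX  M[L3]=90
step 4: P1: store L3 := 16  ⟶  IMII  (L3)  txn=BusRdX+Flush  M[L3]=91
step 5: P2: load  L1  ⟶  IIEI  (L1)  txn=BusRd  M[L1]=10
step 6: P2: load  L6  ⟶  ISSI  (L6)  txn=BusRd+Flush  M[L6]=8
step 7: P0: load  L6  ⟶  SSSI  (L6)  txn=BusRd  M[L6]=8
step 8: P2: load  L0  ⟶  IIEI  (L0)  txn=BusRd  M[L0]=10
step 9: P2: store L3 := 7  ⟶  IIMI  (L3)  txn=BusRdX+Flush  M[L3]=16
step 10: P0: load  L5  ⟶  EIII  (L5)  txn=BusRd  M[L5]=70
step 11: P2: store L4 := 77  ⟶  IIMI  (L4)  txn=BusRdX  M[L4]=0
step 12: P1: load  L3  ⟶  ISSI  (L3)  txn=BusRd+Flush  M[L3]=7
step 13: P2: load  L6  ⟶  SSSI  (L6)  txn=∅  M[L6]=8
step 14: P2: load  L3  ⟶  ISSI  (L3)  txn=∅  M[L3]=7
step 15: P1: store L6 := 17  ⟶  IMII  (L6)  txn=BusUpgr  M[L6]=8
step 16: P1: load  L3  ⟶  ISSI  (L3)  txn=∅  M[L3]=7
step 17: P1: load  L0  ⟶  ISSI  (L0)  txn=BusRd  M[L0]=10
step 18: P2: load  L3  ⟶  ISSI  (L3)  txn=∅  M[L3]=7
step 19: P3: load  L3  ⟶  ISSS  (L3)  txn=BusRd  M[L3]=7
step 20: P1: load  L3  ⟶  ISSS  (L3)  txn=∅  M[L3]=7
step 21: P3: load  L3  ⟶  ISSS  (L3)  txn=∅  M[L3]=7
step 22: P0: store L3 := 98  ⟶  MIII  (L3)  txn=BusRdX  M[L3]=7
step 23: P2: store L3 := 96  ⟶  IIMI  (L3)  txn=BusRdX+Flush  M[L3]=98
step 24: P1: load  L5  ⟶  SSII  (L5)  txn=BusRd  M[L5]=70
step 25: P1: load  L0  ⟶  ISSI  (L0)  txn=∅  M[L0]=10
step 26: P1: load  L6  ⟶  IMII  (L6)  txn=∅  M[L6]=8
step 27: P2: load  L3  ⟶  IIMI  (L3)  txn=∅  M[L3]=98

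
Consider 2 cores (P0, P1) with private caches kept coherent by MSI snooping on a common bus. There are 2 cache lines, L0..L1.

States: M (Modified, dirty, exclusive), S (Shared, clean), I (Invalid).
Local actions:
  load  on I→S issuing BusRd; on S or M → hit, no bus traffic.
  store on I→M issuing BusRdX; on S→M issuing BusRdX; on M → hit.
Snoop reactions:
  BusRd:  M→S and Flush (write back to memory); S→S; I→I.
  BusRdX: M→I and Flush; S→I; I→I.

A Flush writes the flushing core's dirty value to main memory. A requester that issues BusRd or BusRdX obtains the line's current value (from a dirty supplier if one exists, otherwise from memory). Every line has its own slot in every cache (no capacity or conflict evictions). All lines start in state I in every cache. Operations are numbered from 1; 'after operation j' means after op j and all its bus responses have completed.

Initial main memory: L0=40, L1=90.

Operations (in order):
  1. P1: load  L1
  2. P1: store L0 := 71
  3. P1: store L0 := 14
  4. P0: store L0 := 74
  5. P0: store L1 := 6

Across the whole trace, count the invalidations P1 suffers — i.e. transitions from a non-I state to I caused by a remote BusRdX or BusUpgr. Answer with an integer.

1. P1: load  L1  bus=[BusRd]  L1: P0=I P1=S  mem[L1]=90
2. P1: store L0 := 71  bus=[BusRdX]  L0: P0=I P1=M  mem[L0]=40
3. P1: store L0 := 14  bus=[-]  L0: P0=I P1=M  mem[L0]=40
4. P0: store L0 := 74  bus=[BusRdX,Flush]  L0: P0=M P1=I  mem[L0]=14
5. P0: store L1 := 6  bus=[BusRdX]  L1: P0=M P1=I  mem[L1]=90

invalidations = 2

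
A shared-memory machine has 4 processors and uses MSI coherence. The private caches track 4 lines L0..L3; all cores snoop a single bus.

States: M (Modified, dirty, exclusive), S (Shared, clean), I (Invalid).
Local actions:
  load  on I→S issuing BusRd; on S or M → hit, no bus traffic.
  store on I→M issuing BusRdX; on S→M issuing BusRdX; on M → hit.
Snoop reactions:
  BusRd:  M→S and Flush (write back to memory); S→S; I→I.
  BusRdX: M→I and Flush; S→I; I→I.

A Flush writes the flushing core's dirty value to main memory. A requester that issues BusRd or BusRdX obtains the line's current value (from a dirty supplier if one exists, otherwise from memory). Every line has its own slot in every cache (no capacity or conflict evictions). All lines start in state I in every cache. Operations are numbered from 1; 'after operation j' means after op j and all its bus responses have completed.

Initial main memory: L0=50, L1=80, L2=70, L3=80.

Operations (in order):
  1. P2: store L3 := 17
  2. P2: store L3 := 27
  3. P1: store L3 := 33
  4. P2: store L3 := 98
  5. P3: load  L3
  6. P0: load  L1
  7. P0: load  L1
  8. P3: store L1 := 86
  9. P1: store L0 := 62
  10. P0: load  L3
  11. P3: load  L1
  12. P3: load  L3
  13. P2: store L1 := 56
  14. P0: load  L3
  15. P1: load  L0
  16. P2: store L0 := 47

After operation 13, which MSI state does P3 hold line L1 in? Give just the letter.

1. P2: store L3 := 17  bus=[BusRdX]  L3: P0=I P1=I P2=M P3=I  mem[L3]=80
2. P2: store L3 := 27  bus=[-]  L3: P0=I P1=I P2=M P3=I  mem[L3]=80
3. P1: store L3 := 33  bus=[BusRdX,Flush]  L3: P0=I P1=M P2=I P3=I  mem[L3]=27
4. P2: store L3 := 98  bus=[BusRdX,Flush]  L3: P0=I P1=I P2=M P3=I  mem[L3]=33
5. P3: load  L3  bus=[BusRd,Flush]  L3: P0=I P1=I P2=S P3=S  mem[L3]=98
6. P0: load  L1  bus=[BusRd]  L1: P0=S P1=I P2=I P3=I  mem[L1]=80
7. P0: load  L1  bus=[-]  L1: P0=S P1=I P2=I P3=I  mem[L1]=80
8. P3: store L1 := 86  bus=[BusRdX]  L1: P0=I P1=I P2=I P3=M  mem[L1]=80
9. P1: store L0 := 62  bus=[BusRdX]  L0: P0=I P1=M P2=I P3=I  mem[L0]=50
10. P0: load  L3  bus=[BusRd]  L3: P0=S P1=I P2=S P3=S  mem[L3]=98
11. P3: load  L1  bus=[-]  L1: P0=I P1=I P2=I P3=M  mem[L1]=80
12. P3: load  L3  bus=[-]  L3: P0=S P1=I P2=S P3=S  mem[L3]=98
13. P2: store L1 := 56  bus=[BusRdX,Flush]  L1: P0=I P1=I P2=M P3=I  mem[L1]=86
14. P0: load  L3  bus=[-]  L3: P0=S P1=I P2=S P3=S  mem[L3]=98
15. P1: load  L0  bus=[-]  L0: P0=I P1=M P2=I P3=I  mem[L0]=50
16. P2: store L0 := 47  bus=[BusRdX,Flush]  L0: P0=I P1=I P2=M P3=I  mem[L0]=62

state = I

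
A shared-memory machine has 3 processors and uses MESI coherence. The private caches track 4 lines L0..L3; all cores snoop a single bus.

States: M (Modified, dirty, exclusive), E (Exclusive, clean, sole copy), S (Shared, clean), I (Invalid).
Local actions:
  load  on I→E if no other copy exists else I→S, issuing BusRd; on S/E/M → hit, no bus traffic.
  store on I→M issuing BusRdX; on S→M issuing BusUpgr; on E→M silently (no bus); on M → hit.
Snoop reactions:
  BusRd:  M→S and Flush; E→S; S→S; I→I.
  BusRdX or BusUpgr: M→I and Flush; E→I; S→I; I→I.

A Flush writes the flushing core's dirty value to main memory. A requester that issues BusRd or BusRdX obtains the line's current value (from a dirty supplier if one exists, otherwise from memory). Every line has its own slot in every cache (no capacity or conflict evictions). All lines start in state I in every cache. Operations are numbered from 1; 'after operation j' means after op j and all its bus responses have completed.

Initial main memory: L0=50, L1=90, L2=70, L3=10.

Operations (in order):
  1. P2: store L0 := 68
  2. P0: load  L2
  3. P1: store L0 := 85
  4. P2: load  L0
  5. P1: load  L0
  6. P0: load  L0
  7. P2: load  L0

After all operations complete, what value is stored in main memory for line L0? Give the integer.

memory[L0] = 85

[1] P2: store L0 := 68 | P0:I, P1:I, P2:M(68) | bus: BusRdX
[2] P0: load  L2 | P0:E(70), P1:I, P2:I | bus: BusRd
[3] P1: store L0 := 85 | P0:I, P1:M(85), P2:I | bus: BusRdX,Flush
[4] P2: load  L0 | P0:I, P1:S(85), P2:S(85) | bus: BusRd,Flush
[5] P1: load  L0 | P0:I, P1:S(85), P2:S(85) | bus: none
[6] P0: load  L0 | P0:S(85), P1:S(85), P2:S(85) | bus: BusRd
[7] P2: load  L0 | P0:S(85), P1:S(85), P2:S(85) | bus: none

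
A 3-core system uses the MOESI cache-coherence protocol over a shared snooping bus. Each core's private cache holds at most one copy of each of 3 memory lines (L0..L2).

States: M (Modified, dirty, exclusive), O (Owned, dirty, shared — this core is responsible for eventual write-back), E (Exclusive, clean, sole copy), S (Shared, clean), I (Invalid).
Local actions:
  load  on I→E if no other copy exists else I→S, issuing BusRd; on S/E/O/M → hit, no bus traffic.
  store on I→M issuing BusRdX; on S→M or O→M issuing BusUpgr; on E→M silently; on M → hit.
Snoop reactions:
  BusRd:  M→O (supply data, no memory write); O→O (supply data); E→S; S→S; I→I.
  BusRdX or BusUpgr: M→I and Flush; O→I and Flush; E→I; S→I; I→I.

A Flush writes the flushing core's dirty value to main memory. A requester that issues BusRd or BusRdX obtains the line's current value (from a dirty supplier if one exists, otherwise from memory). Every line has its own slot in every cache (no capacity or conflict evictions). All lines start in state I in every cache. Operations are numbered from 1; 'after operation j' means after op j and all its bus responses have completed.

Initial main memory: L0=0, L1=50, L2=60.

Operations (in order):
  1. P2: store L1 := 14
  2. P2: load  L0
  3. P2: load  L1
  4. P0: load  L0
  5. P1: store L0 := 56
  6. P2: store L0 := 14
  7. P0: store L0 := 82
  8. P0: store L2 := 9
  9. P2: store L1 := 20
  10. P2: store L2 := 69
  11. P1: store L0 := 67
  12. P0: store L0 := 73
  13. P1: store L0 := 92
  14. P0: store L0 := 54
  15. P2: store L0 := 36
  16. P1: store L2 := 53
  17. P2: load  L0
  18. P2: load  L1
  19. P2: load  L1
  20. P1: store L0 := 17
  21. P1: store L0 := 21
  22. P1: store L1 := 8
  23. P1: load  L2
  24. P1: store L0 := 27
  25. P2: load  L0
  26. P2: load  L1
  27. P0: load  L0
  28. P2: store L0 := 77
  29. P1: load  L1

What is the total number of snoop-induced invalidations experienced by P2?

step 1: P2: store L1 := 14  ⟶  IIM  (L1)  txn=BusRdX  M[L1]=50
step 2: P2: load  L0  ⟶  IIE  (L0)  txn=BusRd  M[L0]=0
step 3: P2: load  L1  ⟶  IIM  (L1)  txn=∅  M[L1]=50
step 4: P0: load  L0  ⟶  SIS  (L0)  txn=BusRd  M[L0]=0
step 5: P1: store L0 := 56  ⟶  IMI  (L0)  txn=BusRdX  M[L0]=0
step 6: P2: store L0 := 14  ⟶  IIM  (L0)  txn=BusRdX+Flush  M[L0]=56
step 7: P0: store L0 := 82  ⟶  MII  (L0)  txn=BusRdX+Flush  M[L0]=14
step 8: P0: store L2 := 9  ⟶  MII  (L2)  txn=BusRdX  M[L2]=60
step 9: P2: store L1 := 20  ⟶  IIM  (L1)  txn=∅  M[L1]=50
step 10: P2: store L2 := 69  ⟶  IIM  (L2)  txn=BusRdX+Flush  M[L2]=9
step 11: P1: store L0 := 67  ⟶  IMI  (L0)  txn=BusRdX+Flush  M[L0]=82
step 12: P0: store L0 := 73  ⟶  MII  (L0)  txn=BusRdX+Flush  M[L0]=67
step 13: P1: store L0 := 92  ⟶  IMI  (L0)  txn=BusRdX+Flush  M[L0]=73
step 14: P0: store L0 := 54  ⟶  MII  (L0)  txn=BusRdX+Flush  M[L0]=92
step 15: P2: store L0 := 36  ⟶  IIM  (L0)  txn=BusRdX+Flush  M[L0]=54
step 16: P1: store L2 := 53  ⟶  IMI  (L2)  txn=BusRdX+Flush  M[L2]=69
step 17: P2: load  L0  ⟶  IIM  (L0)  txn=∅  M[L0]=54
step 18: P2: load  L1  ⟶  IIM  (L1)  txn=∅  M[L1]=50
step 19: P2: load  L1  ⟶  IIM  (L1)  txn=∅  M[L1]=50
step 20: P1: store L0 := 17  ⟶  IMI  (L0)  txn=BusRdX+Flush  M[L0]=36
step 21: P1: store L0 := 21  ⟶  IMI  (L0)  txn=∅  M[L0]=36
step 22: P1: store L1 := 8  ⟶  IMI  (L1)  txn=BusRdX+Flush  M[L1]=20
step 23: P1: load  L2  ⟶  IMI  (L2)  txn=∅  M[L2]=69
step 24: P1: store L0 := 27  ⟶  IMI  (L0)  txn=∅  M[L0]=36
step 25: P2: load  L0  ⟶  IOS  (L0)  txn=BusRd  M[L0]=36
step 26: P2: load  L1  ⟶  IOS  (L1)  txn=BusRd  M[L1]=20
step 27: P0: load  L0  ⟶  SOS  (L0)  txn=BusRd  M[L0]=36
step 28: P2: store L0 := 77  ⟶  IIM  (L0)  txn=BusUpgr+Flush  M[L0]=27
step 29: P1: load  L1  ⟶  IOS  (L1)  txn=∅  M[L1]=20

invalidations = 5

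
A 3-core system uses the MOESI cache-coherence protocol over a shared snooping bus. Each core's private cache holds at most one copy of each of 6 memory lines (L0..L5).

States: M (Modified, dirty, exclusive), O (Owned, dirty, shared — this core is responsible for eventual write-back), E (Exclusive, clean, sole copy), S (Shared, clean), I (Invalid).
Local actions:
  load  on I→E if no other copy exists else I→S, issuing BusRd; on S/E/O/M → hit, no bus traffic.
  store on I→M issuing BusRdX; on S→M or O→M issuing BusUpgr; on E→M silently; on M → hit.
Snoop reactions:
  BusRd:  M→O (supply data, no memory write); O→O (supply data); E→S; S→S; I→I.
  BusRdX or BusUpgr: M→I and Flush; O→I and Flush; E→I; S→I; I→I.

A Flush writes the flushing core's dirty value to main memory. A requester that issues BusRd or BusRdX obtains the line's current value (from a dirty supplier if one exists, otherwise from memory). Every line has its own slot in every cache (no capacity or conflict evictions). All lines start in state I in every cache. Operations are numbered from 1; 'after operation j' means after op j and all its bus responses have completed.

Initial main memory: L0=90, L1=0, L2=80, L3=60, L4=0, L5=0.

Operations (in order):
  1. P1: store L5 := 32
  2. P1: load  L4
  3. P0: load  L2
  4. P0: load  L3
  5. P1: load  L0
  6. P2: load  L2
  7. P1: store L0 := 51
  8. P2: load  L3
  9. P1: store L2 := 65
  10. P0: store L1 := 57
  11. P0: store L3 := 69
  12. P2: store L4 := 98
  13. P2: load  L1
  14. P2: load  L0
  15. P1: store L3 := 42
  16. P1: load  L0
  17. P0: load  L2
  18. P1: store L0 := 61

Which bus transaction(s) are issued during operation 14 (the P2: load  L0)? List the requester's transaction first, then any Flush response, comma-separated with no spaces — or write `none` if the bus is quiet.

1. P1: store L5 := 32  bus=[BusRdX]  L5: P0=I P1=M P2=I  mem[L5]=0
2. P1: load  L4  bus=[BusRd]  L4: P0=I P1=E P2=I  mem[L4]=0
3. P0: load  L2  bus=[BusRd]  L2: P0=E P1=I P2=I  mem[L2]=80
4. P0: load  L3  bus=[BusRd]  L3: P0=E P1=I P2=I  mem[L3]=60
5. P1: load  L0  bus=[BusRd]  L0: P0=I P1=E P2=I  mem[L0]=90
6. P2: load  L2  bus=[BusRd]  L2: P0=S P1=I P2=S  mem[L2]=80
7. P1: store L0 := 51  bus=[-]  L0: P0=I P1=M P2=I  mem[L0]=90
8. P2: load  L3  bus=[BusRd]  L3: P0=S P1=I P2=S  mem[L3]=60
9. P1: store L2 := 65  bus=[BusRdX]  L2: P0=I P1=M P2=I  mem[L2]=80
10. P0: store L1 := 57  bus=[BusRdX]  L1: P0=M P1=I P2=I  mem[L1]=0
11. P0: store L3 := 69  bus=[BusUpgr]  L3: P0=M P1=I P2=I  mem[L3]=60
12. P2: store L4 := 98  bus=[BusRdX]  L4: P0=I P1=I P2=M  mem[L4]=0
13. P2: load  L1  bus=[BusRd]  L1: P0=O P1=I P2=S  mem[L1]=0
14. P2: load  L0  bus=[BusRd]  L0: P0=I P1=O P2=S  mem[L0]=90
15. P1: store L3 := 42  bus=[BusRdX,Flush]  L3: P0=I P1=M P2=I  mem[L3]=69
16. P1: load  L0  bus=[-]  L0: P0=I P1=O P2=S  mem[L0]=90
17. P0: load  L2  bus=[BusRd]  L2: P0=S P1=O P2=I  mem[L2]=80
18. P1: store L0 := 61  bus=[BusUpgr]  L0: P0=I P1=M P2=I  mem[L0]=90

bus = BusRd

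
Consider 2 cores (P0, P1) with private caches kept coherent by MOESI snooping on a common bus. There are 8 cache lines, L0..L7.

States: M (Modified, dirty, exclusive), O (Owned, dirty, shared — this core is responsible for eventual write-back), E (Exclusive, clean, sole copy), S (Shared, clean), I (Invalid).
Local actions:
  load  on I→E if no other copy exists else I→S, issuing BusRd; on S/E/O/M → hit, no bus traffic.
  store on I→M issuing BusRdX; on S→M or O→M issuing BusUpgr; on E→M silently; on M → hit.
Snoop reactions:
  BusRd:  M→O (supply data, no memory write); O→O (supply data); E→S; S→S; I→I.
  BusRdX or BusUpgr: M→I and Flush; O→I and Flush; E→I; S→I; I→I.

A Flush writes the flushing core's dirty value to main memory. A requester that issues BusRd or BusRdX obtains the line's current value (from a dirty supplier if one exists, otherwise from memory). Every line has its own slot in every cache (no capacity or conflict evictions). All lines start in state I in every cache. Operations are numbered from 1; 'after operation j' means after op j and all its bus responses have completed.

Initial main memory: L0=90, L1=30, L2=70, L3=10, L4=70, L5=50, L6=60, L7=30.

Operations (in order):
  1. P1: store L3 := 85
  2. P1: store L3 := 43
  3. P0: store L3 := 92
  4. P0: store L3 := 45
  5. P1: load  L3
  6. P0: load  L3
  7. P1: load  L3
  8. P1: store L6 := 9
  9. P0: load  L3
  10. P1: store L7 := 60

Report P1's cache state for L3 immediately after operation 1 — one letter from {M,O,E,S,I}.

  op1 P1: store L3 := 85 → I/M on L3; bus BusRdX; mem=10
  op2 P1: store L3 := 43 → I/M on L3; bus (none); mem=10
  op3 P0: store L3 := 92 → M/I on L3; bus BusRdX Flush; mem=43
  op4 P0: store L3 := 45 → M/I on L3; bus (none); mem=43
  op5 P1: load  L3 → O/S on L3; bus BusRd; mem=43
  op6 P0: load  L3 → O/S on L3; bus (none); mem=43
  op7 P1: load  L3 → O/S on L3; bus (none); mem=43
  op8 P1: store L6 := 9 → I/M on L6; bus BusRdX; mem=60
  op9 P0: load  L3 → O/S on L3; bus (none); mem=43
  op10 P1: store L7 := 60 → I/M on L7; bus BusRdX; mem=30

state = M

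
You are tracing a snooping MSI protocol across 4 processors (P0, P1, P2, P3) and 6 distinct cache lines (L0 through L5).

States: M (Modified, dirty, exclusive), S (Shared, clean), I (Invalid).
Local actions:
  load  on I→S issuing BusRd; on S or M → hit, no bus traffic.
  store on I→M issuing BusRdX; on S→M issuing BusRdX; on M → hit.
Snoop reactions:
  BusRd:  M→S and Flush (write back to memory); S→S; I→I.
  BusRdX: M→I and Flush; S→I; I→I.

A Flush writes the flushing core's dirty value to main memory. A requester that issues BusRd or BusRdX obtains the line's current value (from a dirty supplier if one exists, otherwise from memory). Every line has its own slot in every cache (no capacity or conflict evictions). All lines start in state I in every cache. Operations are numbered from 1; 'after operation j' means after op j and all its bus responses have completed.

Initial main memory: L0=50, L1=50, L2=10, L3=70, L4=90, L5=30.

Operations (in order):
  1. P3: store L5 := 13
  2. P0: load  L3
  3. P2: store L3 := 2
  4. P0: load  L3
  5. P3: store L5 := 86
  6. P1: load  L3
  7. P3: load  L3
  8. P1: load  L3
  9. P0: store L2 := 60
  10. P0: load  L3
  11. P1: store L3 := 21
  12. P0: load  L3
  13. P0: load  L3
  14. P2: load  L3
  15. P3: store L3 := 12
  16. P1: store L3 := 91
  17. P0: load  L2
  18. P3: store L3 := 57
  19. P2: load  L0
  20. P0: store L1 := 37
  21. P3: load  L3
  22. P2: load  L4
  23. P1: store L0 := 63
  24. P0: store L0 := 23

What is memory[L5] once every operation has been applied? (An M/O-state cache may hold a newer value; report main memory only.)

1. P3: store L5 := 13  bus=[BusRdX]  L5: P0=I P1=I P2=I P3=M  mem[L5]=30
2. P0: load  L3  bus=[BusRd]  L3: P0=S P1=I P2=I P3=I  mem[L3]=70
3. P2: store L3 := 2  bus=[BusRdX]  L3: P0=I P1=I P2=M P3=I  mem[L3]=70
4. P0: load  L3  bus=[BusRd,Flush]  L3: P0=S P1=I P2=S P3=I  mem[L3]=2
5. P3: store L5 := 86  bus=[-]  L5: P0=I P1=I P2=I P3=M  mem[L5]=30
6. P1: load  L3  bus=[BusRd]  L3: P0=S P1=S P2=S P3=I  mem[L3]=2
7. P3: load  L3  bus=[BusRd]  L3: P0=S P1=S P2=S P3=S  mem[L3]=2
8. P1: load  L3  bus=[-]  L3: P0=S P1=S P2=S P3=S  mem[L3]=2
9. P0: store L2 := 60  bus=[BusRdX]  L2: P0=M P1=I P2=I P3=I  mem[L2]=10
10. P0: load  L3  bus=[-]  L3: P0=S P1=S P2=S P3=S  mem[L3]=2
11. P1: store L3 := 21  bus=[BusRdX]  L3: P0=I P1=M P2=I P3=I  mem[L3]=2
12. P0: load  L3  bus=[BusRd,Flush]  L3: P0=S P1=S P2=I P3=I  mem[L3]=21
13. P0: load  L3  bus=[-]  L3: P0=S P1=S P2=I P3=I  mem[L3]=21
14. P2: load  L3  bus=[BusRd]  L3: P0=S P1=S P2=S P3=I  mem[L3]=21
15. P3: store L3 := 12  bus=[BusRdX]  L3: P0=I P1=I P2=I P3=M  mem[L3]=21
16. P1: store L3 := 91  bus=[BusRdX,Flush]  L3: P0=I P1=M P2=I P3=I  mem[L3]=12
17. P0: load  L2  bus=[-]  L2: P0=M P1=I P2=I P3=I  mem[L2]=10
18. P3: store L3 := 57  bus=[BusRdX,Flush]  L3: P0=I P1=I P2=I P3=M  mem[L3]=91
19. P2: load  L0  bus=[BusRd]  L0: P0=I P1=I P2=S P3=I  mem[L0]=50
20. P0: store L1 := 37  bus=[BusRdX]  L1: P0=M P1=I P2=I P3=I  mem[L1]=50
21. P3: load  L3  bus=[-]  L3: P0=I P1=I P2=I P3=M  mem[L3]=91
22. P2: load  L4  bus=[BusRd]  L4: P0=I P1=I P2=S P3=I  mem[L4]=90
23. P1: store L0 := 63  bus=[BusRdX]  L0: P0=I P1=M P2=I P3=I  mem[L0]=50
24. P0: store L0 := 23  bus=[BusRdX,Flush]  L0: P0=M P1=I P2=I P3=I  mem[L0]=63

memory[L5] = 30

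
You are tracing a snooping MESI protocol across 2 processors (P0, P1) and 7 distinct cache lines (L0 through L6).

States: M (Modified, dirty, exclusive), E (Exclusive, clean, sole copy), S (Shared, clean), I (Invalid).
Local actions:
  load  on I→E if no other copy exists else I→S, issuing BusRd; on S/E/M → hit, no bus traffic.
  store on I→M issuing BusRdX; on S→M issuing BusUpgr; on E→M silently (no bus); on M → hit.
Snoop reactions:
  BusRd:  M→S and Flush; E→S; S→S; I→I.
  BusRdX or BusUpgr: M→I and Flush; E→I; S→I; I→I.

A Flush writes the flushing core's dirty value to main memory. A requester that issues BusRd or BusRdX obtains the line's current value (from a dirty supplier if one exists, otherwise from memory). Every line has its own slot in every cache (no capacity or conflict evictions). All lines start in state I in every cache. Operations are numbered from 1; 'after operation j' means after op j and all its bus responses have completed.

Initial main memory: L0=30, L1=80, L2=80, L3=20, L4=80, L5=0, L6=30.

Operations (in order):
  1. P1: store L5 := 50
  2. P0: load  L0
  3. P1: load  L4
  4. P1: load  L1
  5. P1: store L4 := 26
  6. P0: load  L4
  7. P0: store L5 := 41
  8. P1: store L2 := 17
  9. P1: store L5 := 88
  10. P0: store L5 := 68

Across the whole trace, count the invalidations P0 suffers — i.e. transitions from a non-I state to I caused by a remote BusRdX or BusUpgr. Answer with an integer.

step 1: P1: store L5 := 50  ⟶  IM  (L5)  txn=BusRdX  M[L5]=0
step 2: P0: load  L0  ⟶  EI  (L0)  txn=BusRd  M[L0]=30
step 3: P1: load  L4  ⟶  IE  (L4)  txn=BusRd  M[L4]=80
step 4: P1: load  L1  ⟶  IE  (L1)  txn=BusRd  M[L1]=80
step 5: P1: store L4 := 26  ⟶  IM  (L4)  txn=∅  M[L4]=80
step 6: P0: load  L4  ⟶  SS  (L4)  txn=BusRd+Flush  M[L4]=26
step 7: P0: store L5 := 41  ⟶  MI  (L5)  txn=BusRdX+Flush  M[L5]=50
step 8: P1: store L2 := 17  ⟶  IM  (L2)  txn=BusRdX  M[L2]=80
step 9: P1: store L5 := 88  ⟶  IM  (L5)  txn=BusRdX+Flush  M[L5]=41
step 10: P0: store L5 := 68  ⟶  MI  (L5)  txn=BusRdX+Flush  M[L5]=88

invalidations = 1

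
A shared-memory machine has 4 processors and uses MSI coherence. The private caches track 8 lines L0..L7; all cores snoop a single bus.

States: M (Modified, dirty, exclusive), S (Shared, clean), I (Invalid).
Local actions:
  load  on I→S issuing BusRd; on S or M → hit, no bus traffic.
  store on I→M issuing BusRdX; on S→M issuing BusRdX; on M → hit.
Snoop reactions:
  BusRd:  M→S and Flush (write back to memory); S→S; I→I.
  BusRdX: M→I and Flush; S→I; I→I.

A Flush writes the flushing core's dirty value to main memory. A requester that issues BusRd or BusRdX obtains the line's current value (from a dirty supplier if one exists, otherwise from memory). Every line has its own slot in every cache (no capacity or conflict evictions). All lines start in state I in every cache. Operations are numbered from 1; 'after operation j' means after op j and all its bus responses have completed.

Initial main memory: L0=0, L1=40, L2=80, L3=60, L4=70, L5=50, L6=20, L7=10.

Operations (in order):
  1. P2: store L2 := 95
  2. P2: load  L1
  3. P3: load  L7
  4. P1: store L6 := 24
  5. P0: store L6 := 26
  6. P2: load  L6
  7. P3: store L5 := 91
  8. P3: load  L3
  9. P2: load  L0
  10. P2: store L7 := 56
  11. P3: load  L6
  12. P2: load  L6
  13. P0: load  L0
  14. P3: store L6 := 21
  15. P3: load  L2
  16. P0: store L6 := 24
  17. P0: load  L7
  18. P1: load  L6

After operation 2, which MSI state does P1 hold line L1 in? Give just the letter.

1. P2: store L2 := 95  bus=[BusRdX]  L2: P0=I P1=I P2=M P3=I  mem[L2]=80
2. P2: load  L1  bus=[BusRd]  L1: P0=I P1=I P2=S P3=I  mem[L1]=40
3. P3: load  L7  bus=[BusRd]  L7: P0=I P1=I P2=I P3=S  mem[L7]=10
4. P1: store L6 := 24  bus=[BusRdX]  L6: P0=I P1=M P2=I P3=I  mem[L6]=20
5. P0: store L6 := 26  bus=[BusRdX,Flush]  L6: P0=M P1=I P2=I P3=I  mem[L6]=24
6. P2: load  L6  bus=[BusRd,Flush]  L6: P0=S P1=I P2=S P3=I  mem[L6]=26
7. P3: store L5 := 91  bus=[BusRdX]  L5: P0=I P1=I P2=I P3=M  mem[L5]=50
8. P3: load  L3  bus=[BusRd]  L3: P0=I P1=I P2=I P3=S  mem[L3]=60
9. P2: load  L0  bus=[BusRd]  L0: P0=I P1=I P2=S P3=I  mem[L0]=0
10. P2: store L7 := 56  bus=[BusRdX]  L7: P0=I P1=I P2=M P3=I  mem[L7]=10
11. P3: load  L6  bus=[BusRd]  L6: P0=S P1=I P2=S P3=S  mem[L6]=26
12. P2: load  L6  bus=[-]  L6: P0=S P1=I P2=S P3=S  mem[L6]=26
13. P0: load  L0  bus=[BusRd]  L0: P0=S P1=I P2=S P3=I  mem[L0]=0
14. P3: store L6 := 21  bus=[BusRdX]  L6: P0=I P1=I P2=I P3=M  mem[L6]=26
15. P3: load  L2  bus=[BusRd,Flush]  L2: P0=I P1=I P2=S P3=S  mem[L2]=95
16. P0: store L6 := 24  bus=[BusRdX,Flush]  L6: P0=M P1=I P2=I P3=I  mem[L6]=21
17. P0: load  L7  bus=[BusRd,Flush]  L7: P0=S P1=I P2=S P3=I  mem[L7]=56
18. P1: load  L6  bus=[BusRd,Flush]  L6: P0=S P1=S P2=I P3=I  mem[L6]=24

state = I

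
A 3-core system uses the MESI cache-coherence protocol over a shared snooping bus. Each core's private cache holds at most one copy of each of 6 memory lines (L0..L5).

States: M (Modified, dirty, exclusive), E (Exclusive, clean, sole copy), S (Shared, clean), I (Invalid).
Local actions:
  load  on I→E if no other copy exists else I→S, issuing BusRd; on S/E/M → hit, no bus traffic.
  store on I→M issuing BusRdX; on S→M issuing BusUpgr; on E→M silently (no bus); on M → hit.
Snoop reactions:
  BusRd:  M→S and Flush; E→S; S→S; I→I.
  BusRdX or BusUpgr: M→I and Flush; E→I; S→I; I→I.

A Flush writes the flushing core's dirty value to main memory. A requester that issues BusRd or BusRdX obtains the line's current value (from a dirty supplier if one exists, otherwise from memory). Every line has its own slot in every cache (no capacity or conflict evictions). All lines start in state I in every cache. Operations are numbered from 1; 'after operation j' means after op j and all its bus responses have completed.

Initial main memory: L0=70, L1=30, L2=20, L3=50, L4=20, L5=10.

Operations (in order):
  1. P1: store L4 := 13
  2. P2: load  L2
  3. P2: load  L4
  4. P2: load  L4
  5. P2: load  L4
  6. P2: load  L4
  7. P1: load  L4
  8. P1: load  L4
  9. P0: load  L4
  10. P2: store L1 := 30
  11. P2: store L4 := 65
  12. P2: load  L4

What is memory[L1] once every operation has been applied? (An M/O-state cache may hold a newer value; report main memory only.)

memory[L1] = 30

  op1 P1: store L4 := 13 → I/M/I on L4; bus BusRdX; mem=20
  op2 P2: load  L2 → I/I/E on L2; bus BusRd; mem=20
  op3 P2: load  L4 → I/S/S on L4; bus BusRd Flush; mem=13
  op4 P2: load  L4 → I/S/S on L4; bus (none); mem=13
  op5 P2: load  L4 → I/S/S on L4; bus (none); mem=13
  op6 P2: load  L4 → I/S/S on L4; bus (none); mem=13
  op7 P1: load  L4 → I/S/S on L4; bus (none); mem=13
  op8 P1: load  L4 → I/S/S on L4; bus (none); mem=13
  op9 P0: load  L4 → S/S/S on L4; bus BusRd; mem=13
  op10 P2: store L1 := 30 → I/I/M on L1; bus BusRdX; mem=30
  op11 P2: store L4 := 65 → I/I/M on L4; bus BusUpgr; mem=13
  op12 P2: load  L4 → I/I/M on L4; bus (none); mem=13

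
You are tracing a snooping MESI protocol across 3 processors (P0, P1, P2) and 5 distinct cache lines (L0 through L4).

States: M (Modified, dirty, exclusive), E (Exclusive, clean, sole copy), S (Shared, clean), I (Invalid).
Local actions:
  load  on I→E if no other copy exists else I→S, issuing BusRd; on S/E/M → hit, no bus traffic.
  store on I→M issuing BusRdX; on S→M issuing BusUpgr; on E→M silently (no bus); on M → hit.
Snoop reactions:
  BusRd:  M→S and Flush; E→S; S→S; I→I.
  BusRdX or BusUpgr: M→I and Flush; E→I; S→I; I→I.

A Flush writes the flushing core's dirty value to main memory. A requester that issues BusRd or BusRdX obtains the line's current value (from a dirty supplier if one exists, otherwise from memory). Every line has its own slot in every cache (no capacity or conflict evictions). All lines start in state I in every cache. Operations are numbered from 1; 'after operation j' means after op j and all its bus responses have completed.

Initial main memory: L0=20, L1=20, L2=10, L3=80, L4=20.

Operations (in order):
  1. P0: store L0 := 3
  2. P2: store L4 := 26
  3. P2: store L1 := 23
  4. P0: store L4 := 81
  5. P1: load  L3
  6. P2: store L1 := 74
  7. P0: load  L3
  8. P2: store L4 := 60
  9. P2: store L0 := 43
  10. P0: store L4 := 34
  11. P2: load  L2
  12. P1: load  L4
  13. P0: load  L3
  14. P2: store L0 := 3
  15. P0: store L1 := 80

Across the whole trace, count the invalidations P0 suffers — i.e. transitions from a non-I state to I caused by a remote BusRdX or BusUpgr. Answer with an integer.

[1] P0: store L0 := 3 | P0:M(3), P1:I, P2:I | bus: BusRdX
[2] P2: store L4 := 26 | P0:I, P1:I, P2:M(26) | bus: BusRdX
[3] P2: store L1 := 23 | P0:I, P1:I, P2:M(23) | bus: BusRdX
[4] P0: store L4 := 81 | P0:M(81), P1:I, P2:I | bus: BusRdX,Flush
[5] P1: load  L3 | P0:I, P1:E(80), P2:I | bus: BusRd
[6] P2: store L1 := 74 | P0:I, P1:I, P2:M(74) | bus: none
[7] P0: load  L3 | P0:S(80), P1:S(80), P2:I | bus: BusRd
[8] P2: store L4 := 60 | P0:I, P1:I, P2:M(60) | bus: BusRdX,Flush
[9] P2: store L0 := 43 | P0:I, P1:I, P2:M(43) | bus: BusRdX,Flush
[10] P0: store L4 := 34 | P0:M(34), P1:I, P2:I | bus: BusRdX,Flush
[11] P2: load  L2 | P0:I, P1:I, P2:E(10) | bus: BusRd
[12] P1: load  L4 | P0:S(34), P1:S(34), P2:I | bus: BusRd,Flush
[13] P0: load  L3 | P0:S(80), P1:S(80), P2:I | bus: none
[14] P2: store L0 := 3 | P0:I, P1:I, P2:M(3) | bus: none
[15] P0: store L1 := 80 | P0:M(80), P1:I, P2:I | bus: BusRdX,Flush

invalidations = 2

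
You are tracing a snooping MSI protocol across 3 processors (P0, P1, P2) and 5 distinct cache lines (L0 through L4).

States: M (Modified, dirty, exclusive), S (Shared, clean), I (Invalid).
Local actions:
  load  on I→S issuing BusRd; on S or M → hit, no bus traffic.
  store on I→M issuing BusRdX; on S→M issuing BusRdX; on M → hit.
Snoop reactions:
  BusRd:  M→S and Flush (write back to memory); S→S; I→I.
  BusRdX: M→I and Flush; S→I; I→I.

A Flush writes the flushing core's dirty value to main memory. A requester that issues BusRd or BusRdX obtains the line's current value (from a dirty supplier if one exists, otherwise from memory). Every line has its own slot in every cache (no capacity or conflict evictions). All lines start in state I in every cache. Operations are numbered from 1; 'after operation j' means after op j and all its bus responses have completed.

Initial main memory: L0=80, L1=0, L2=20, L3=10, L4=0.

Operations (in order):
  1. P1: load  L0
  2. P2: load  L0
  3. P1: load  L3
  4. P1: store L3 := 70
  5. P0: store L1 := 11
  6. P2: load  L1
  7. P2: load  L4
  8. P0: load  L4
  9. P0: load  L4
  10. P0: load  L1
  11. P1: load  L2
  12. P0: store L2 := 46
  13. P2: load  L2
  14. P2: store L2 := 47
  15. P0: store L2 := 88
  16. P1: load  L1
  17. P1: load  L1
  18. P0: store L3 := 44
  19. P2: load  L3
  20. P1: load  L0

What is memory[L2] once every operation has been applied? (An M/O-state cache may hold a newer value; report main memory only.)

memory[L2] = 47

step 1: P1: load  L0  ⟶  ISI  (L0)  txn=BusRd  M[L0]=80
step 2: P2: load  L0  ⟶  ISS  (L0)  txn=BusRd  M[L0]=80
step 3: P1: load  L3  ⟶  ISI  (L3)  txn=BusRd  M[L3]=10
step 4: P1: store L3 := 70  ⟶  IMI  (L3)  txn=BusRdX  M[L3]=10
step 5: P0: store L1 := 11  ⟶  MII  (L1)  txn=BusRdX  M[L1]=0
step 6: P2: load  L1  ⟶  SIS  (L1)  txn=BusRd+Flush  M[L1]=11
step 7: P2: load  L4  ⟶  IIS  (L4)  txn=BusRd  M[L4]=0
step 8: P0: load  L4  ⟶  SIS  (L4)  txn=BusRd  M[L4]=0
step 9: P0: load  L4  ⟶  SIS  (L4)  txn=∅  M[L4]=0
step 10: P0: load  L1  ⟶  SIS  (L1)  txn=∅  M[L1]=11
step 11: P1: load  L2  ⟶  ISI  (L2)  txn=BusRd  M[L2]=20
step 12: P0: store L2 := 46  ⟶  MII  (L2)  txn=BusRdX  M[L2]=20
step 13: P2: load  L2  ⟶  SIS  (L2)  txn=BusRd+Flush  M[L2]=46
step 14: P2: store L2 := 47  ⟶  IIM  (L2)  txn=BusRdX  M[L2]=46
step 15: P0: store L2 := 88  ⟶  MII  (L2)  txn=BusRdX+Flush  M[L2]=47
step 16: P1: load  L1  ⟶  SSS  (L1)  txn=BusRd  M[L1]=11
step 17: P1: load  L1  ⟶  SSS  (L1)  txn=∅  M[L1]=11
step 18: P0: store L3 := 44  ⟶  MII  (L3)  txn=BusRdX+Flush  M[L3]=70
step 19: P2: load  L3  ⟶  SIS  (L3)  txn=BusRd+Flush  M[L3]=44
step 20: P1: load  L0  ⟶  ISS  (L0)  txn=∅  M[L0]=80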